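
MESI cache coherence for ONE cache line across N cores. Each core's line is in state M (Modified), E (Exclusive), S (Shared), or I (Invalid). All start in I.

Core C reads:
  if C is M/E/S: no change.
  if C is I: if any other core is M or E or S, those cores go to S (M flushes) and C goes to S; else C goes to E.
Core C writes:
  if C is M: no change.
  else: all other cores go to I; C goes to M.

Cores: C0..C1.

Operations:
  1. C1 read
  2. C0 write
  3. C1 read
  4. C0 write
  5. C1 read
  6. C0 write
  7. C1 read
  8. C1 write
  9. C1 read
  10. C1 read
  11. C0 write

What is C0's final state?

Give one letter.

Answer: M

Derivation:
Op 1: C1 read [C1 read from I: no other sharers -> C1=E (exclusive)] -> [I,E]
Op 2: C0 write [C0 write: invalidate ['C1=E'] -> C0=M] -> [M,I]
Op 3: C1 read [C1 read from I: others=['C0=M'] -> C1=S, others downsized to S] -> [S,S]
Op 4: C0 write [C0 write: invalidate ['C1=S'] -> C0=M] -> [M,I]
Op 5: C1 read [C1 read from I: others=['C0=M'] -> C1=S, others downsized to S] -> [S,S]
Op 6: C0 write [C0 write: invalidate ['C1=S'] -> C0=M] -> [M,I]
Op 7: C1 read [C1 read from I: others=['C0=M'] -> C1=S, others downsized to S] -> [S,S]
Op 8: C1 write [C1 write: invalidate ['C0=S'] -> C1=M] -> [I,M]
Op 9: C1 read [C1 read: already in M, no change] -> [I,M]
Op 10: C1 read [C1 read: already in M, no change] -> [I,M]
Op 11: C0 write [C0 write: invalidate ['C1=M'] -> C0=M] -> [M,I]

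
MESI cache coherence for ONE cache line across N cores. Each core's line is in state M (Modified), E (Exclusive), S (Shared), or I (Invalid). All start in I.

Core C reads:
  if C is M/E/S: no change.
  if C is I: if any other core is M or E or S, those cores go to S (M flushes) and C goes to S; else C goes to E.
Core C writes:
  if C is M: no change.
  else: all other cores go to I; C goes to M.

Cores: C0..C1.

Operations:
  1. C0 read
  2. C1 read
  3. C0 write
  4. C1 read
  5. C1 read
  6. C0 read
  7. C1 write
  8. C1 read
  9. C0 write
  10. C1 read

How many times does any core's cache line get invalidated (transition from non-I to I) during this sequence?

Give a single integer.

Op 1: C0 read [C0 read from I: no other sharers -> C0=E (exclusive)] -> [E,I] (invalidations this op: 0; running total: 0)
Op 2: C1 read [C1 read from I: others=['C0=E'] -> C1=S, others downsized to S] -> [S,S] (invalidations this op: 0; running total: 0)
Op 3: C0 write [C0 write: invalidate ['C1=S'] -> C0=M] -> [M,I] (invalidations this op: 1; running total: 1)
Op 4: C1 read [C1 read from I: others=['C0=M'] -> C1=S, others downsized to S] -> [S,S] (invalidations this op: 0; running total: 1)
Op 5: C1 read [C1 read: already in S, no change] -> [S,S] (invalidations this op: 0; running total: 1)
Op 6: C0 read [C0 read: already in S, no change] -> [S,S] (invalidations this op: 0; running total: 1)
Op 7: C1 write [C1 write: invalidate ['C0=S'] -> C1=M] -> [I,M] (invalidations this op: 1; running total: 2)
Op 8: C1 read [C1 read: already in M, no change] -> [I,M] (invalidations this op: 0; running total: 2)
Op 9: C0 write [C0 write: invalidate ['C1=M'] -> C0=M] -> [M,I] (invalidations this op: 1; running total: 3)
Op 10: C1 read [C1 read from I: others=['C0=M'] -> C1=S, others downsized to S] -> [S,S] (invalidations this op: 0; running total: 3)

Answer: 3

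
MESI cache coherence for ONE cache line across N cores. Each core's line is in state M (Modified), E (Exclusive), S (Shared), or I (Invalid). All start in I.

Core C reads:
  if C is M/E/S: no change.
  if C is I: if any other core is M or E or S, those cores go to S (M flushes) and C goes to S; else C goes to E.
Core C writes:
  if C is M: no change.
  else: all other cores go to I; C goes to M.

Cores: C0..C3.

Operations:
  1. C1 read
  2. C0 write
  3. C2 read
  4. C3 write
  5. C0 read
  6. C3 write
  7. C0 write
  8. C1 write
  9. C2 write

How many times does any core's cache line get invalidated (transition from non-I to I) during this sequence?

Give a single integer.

Op 1: C1 read [C1 read from I: no other sharers -> C1=E (exclusive)] -> [I,E,I,I] (invalidations this op: 0; running total: 0)
Op 2: C0 write [C0 write: invalidate ['C1=E'] -> C0=M] -> [M,I,I,I] (invalidations this op: 1; running total: 1)
Op 3: C2 read [C2 read from I: others=['C0=M'] -> C2=S, others downsized to S] -> [S,I,S,I] (invalidations this op: 0; running total: 1)
Op 4: C3 write [C3 write: invalidate ['C0=S', 'C2=S'] -> C3=M] -> [I,I,I,M] (invalidations this op: 2; running total: 3)
Op 5: C0 read [C0 read from I: others=['C3=M'] -> C0=S, others downsized to S] -> [S,I,I,S] (invalidations this op: 0; running total: 3)
Op 6: C3 write [C3 write: invalidate ['C0=S'] -> C3=M] -> [I,I,I,M] (invalidations this op: 1; running total: 4)
Op 7: C0 write [C0 write: invalidate ['C3=M'] -> C0=M] -> [M,I,I,I] (invalidations this op: 1; running total: 5)
Op 8: C1 write [C1 write: invalidate ['C0=M'] -> C1=M] -> [I,M,I,I] (invalidations this op: 1; running total: 6)
Op 9: C2 write [C2 write: invalidate ['C1=M'] -> C2=M] -> [I,I,M,I] (invalidations this op: 1; running total: 7)

Answer: 7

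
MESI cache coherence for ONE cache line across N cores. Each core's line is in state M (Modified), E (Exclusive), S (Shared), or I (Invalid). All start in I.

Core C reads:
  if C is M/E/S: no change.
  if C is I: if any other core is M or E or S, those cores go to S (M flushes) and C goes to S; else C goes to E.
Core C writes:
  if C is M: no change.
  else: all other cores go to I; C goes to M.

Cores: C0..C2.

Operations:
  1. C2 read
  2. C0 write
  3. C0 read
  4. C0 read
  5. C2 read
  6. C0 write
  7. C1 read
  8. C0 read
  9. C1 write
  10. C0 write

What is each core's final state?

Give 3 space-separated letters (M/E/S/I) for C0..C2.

Op 1: C2 read [C2 read from I: no other sharers -> C2=E (exclusive)] -> [I,I,E]
Op 2: C0 write [C0 write: invalidate ['C2=E'] -> C0=M] -> [M,I,I]
Op 3: C0 read [C0 read: already in M, no change] -> [M,I,I]
Op 4: C0 read [C0 read: already in M, no change] -> [M,I,I]
Op 5: C2 read [C2 read from I: others=['C0=M'] -> C2=S, others downsized to S] -> [S,I,S]
Op 6: C0 write [C0 write: invalidate ['C2=S'] -> C0=M] -> [M,I,I]
Op 7: C1 read [C1 read from I: others=['C0=M'] -> C1=S, others downsized to S] -> [S,S,I]
Op 8: C0 read [C0 read: already in S, no change] -> [S,S,I]
Op 9: C1 write [C1 write: invalidate ['C0=S'] -> C1=M] -> [I,M,I]
Op 10: C0 write [C0 write: invalidate ['C1=M'] -> C0=M] -> [M,I,I]

Answer: M I I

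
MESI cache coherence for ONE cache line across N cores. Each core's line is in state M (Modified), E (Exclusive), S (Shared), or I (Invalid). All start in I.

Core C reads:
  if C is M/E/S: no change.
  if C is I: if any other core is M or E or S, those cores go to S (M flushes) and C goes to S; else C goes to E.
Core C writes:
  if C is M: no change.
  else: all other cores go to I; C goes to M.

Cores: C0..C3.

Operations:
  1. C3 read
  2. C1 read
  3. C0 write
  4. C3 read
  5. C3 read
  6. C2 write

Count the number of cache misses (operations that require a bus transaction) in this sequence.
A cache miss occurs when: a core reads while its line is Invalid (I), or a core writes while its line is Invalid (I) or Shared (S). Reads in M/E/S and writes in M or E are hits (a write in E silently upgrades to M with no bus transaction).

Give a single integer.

Op 1: C3 read [C3 read from I: no other sharers -> C3=E (exclusive)] -> [I,I,I,E] [MISS #1: read from I]
Op 2: C1 read [C1 read from I: others=['C3=E'] -> C1=S, others downsized to S] -> [I,S,I,S] [MISS #2: read from I]
Op 3: C0 write [C0 write: invalidate ['C1=S', 'C3=S'] -> C0=M] -> [M,I,I,I] [MISS #3: write from I]
Op 4: C3 read [C3 read from I: others=['C0=M'] -> C3=S, others downsized to S] -> [S,I,I,S] [MISS #4: read from I]
Op 5: C3 read [C3 read: already in S, no change] -> [S,I,I,S] [hit: read from S]
Op 6: C2 write [C2 write: invalidate ['C0=S', 'C3=S'] -> C2=M] -> [I,I,M,I] [MISS #5: write from I]

Answer: 5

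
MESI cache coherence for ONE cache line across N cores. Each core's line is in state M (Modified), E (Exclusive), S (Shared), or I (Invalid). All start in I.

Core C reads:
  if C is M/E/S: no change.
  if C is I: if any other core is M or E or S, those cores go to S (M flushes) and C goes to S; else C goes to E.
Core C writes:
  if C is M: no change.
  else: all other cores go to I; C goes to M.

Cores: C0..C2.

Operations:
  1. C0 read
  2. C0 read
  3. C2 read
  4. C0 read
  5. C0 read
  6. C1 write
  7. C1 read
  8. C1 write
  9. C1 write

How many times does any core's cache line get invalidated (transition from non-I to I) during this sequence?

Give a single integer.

Answer: 2

Derivation:
Op 1: C0 read [C0 read from I: no other sharers -> C0=E (exclusive)] -> [E,I,I] (invalidations this op: 0; running total: 0)
Op 2: C0 read [C0 read: already in E, no change] -> [E,I,I] (invalidations this op: 0; running total: 0)
Op 3: C2 read [C2 read from I: others=['C0=E'] -> C2=S, others downsized to S] -> [S,I,S] (invalidations this op: 0; running total: 0)
Op 4: C0 read [C0 read: already in S, no change] -> [S,I,S] (invalidations this op: 0; running total: 0)
Op 5: C0 read [C0 read: already in S, no change] -> [S,I,S] (invalidations this op: 0; running total: 0)
Op 6: C1 write [C1 write: invalidate ['C0=S', 'C2=S'] -> C1=M] -> [I,M,I] (invalidations this op: 2; running total: 2)
Op 7: C1 read [C1 read: already in M, no change] -> [I,M,I] (invalidations this op: 0; running total: 2)
Op 8: C1 write [C1 write: already M (modified), no change] -> [I,M,I] (invalidations this op: 0; running total: 2)
Op 9: C1 write [C1 write: already M (modified), no change] -> [I,M,I] (invalidations this op: 0; running total: 2)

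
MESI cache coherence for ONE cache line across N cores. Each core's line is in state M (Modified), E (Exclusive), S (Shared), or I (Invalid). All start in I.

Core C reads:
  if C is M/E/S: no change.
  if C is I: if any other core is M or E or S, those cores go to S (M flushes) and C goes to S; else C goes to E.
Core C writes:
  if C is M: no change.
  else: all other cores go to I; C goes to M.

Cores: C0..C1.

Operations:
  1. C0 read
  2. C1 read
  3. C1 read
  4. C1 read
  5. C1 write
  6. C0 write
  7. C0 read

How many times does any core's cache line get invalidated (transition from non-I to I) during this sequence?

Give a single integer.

Answer: 2

Derivation:
Op 1: C0 read [C0 read from I: no other sharers -> C0=E (exclusive)] -> [E,I] (invalidations this op: 0; running total: 0)
Op 2: C1 read [C1 read from I: others=['C0=E'] -> C1=S, others downsized to S] -> [S,S] (invalidations this op: 0; running total: 0)
Op 3: C1 read [C1 read: already in S, no change] -> [S,S] (invalidations this op: 0; running total: 0)
Op 4: C1 read [C1 read: already in S, no change] -> [S,S] (invalidations this op: 0; running total: 0)
Op 5: C1 write [C1 write: invalidate ['C0=S'] -> C1=M] -> [I,M] (invalidations this op: 1; running total: 1)
Op 6: C0 write [C0 write: invalidate ['C1=M'] -> C0=M] -> [M,I] (invalidations this op: 1; running total: 2)
Op 7: C0 read [C0 read: already in M, no change] -> [M,I] (invalidations this op: 0; running total: 2)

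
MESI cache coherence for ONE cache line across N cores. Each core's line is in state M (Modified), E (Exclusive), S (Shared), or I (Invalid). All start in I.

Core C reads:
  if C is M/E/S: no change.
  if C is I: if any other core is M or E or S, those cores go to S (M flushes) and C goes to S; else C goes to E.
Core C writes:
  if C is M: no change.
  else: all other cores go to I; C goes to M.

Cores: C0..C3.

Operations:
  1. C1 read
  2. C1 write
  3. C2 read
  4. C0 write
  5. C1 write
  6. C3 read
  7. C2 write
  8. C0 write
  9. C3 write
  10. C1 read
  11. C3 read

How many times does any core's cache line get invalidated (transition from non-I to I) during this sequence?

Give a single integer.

Op 1: C1 read [C1 read from I: no other sharers -> C1=E (exclusive)] -> [I,E,I,I] (invalidations this op: 0; running total: 0)
Op 2: C1 write [C1 write: invalidate none -> C1=M] -> [I,M,I,I] (invalidations this op: 0; running total: 0)
Op 3: C2 read [C2 read from I: others=['C1=M'] -> C2=S, others downsized to S] -> [I,S,S,I] (invalidations this op: 0; running total: 0)
Op 4: C0 write [C0 write: invalidate ['C1=S', 'C2=S'] -> C0=M] -> [M,I,I,I] (invalidations this op: 2; running total: 2)
Op 5: C1 write [C1 write: invalidate ['C0=M'] -> C1=M] -> [I,M,I,I] (invalidations this op: 1; running total: 3)
Op 6: C3 read [C3 read from I: others=['C1=M'] -> C3=S, others downsized to S] -> [I,S,I,S] (invalidations this op: 0; running total: 3)
Op 7: C2 write [C2 write: invalidate ['C1=S', 'C3=S'] -> C2=M] -> [I,I,M,I] (invalidations this op: 2; running total: 5)
Op 8: C0 write [C0 write: invalidate ['C2=M'] -> C0=M] -> [M,I,I,I] (invalidations this op: 1; running total: 6)
Op 9: C3 write [C3 write: invalidate ['C0=M'] -> C3=M] -> [I,I,I,M] (invalidations this op: 1; running total: 7)
Op 10: C1 read [C1 read from I: others=['C3=M'] -> C1=S, others downsized to S] -> [I,S,I,S] (invalidations this op: 0; running total: 7)
Op 11: C3 read [C3 read: already in S, no change] -> [I,S,I,S] (invalidations this op: 0; running total: 7)

Answer: 7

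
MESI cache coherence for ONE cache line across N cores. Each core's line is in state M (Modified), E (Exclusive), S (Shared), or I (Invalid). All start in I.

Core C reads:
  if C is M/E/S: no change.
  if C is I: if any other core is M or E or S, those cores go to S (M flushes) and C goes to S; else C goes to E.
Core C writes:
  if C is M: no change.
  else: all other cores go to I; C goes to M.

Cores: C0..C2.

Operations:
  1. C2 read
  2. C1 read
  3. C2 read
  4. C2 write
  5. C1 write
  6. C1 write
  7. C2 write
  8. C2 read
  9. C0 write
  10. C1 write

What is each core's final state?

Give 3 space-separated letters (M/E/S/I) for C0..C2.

Answer: I M I

Derivation:
Op 1: C2 read [C2 read from I: no other sharers -> C2=E (exclusive)] -> [I,I,E]
Op 2: C1 read [C1 read from I: others=['C2=E'] -> C1=S, others downsized to S] -> [I,S,S]
Op 3: C2 read [C2 read: already in S, no change] -> [I,S,S]
Op 4: C2 write [C2 write: invalidate ['C1=S'] -> C2=M] -> [I,I,M]
Op 5: C1 write [C1 write: invalidate ['C2=M'] -> C1=M] -> [I,M,I]
Op 6: C1 write [C1 write: already M (modified), no change] -> [I,M,I]
Op 7: C2 write [C2 write: invalidate ['C1=M'] -> C2=M] -> [I,I,M]
Op 8: C2 read [C2 read: already in M, no change] -> [I,I,M]
Op 9: C0 write [C0 write: invalidate ['C2=M'] -> C0=M] -> [M,I,I]
Op 10: C1 write [C1 write: invalidate ['C0=M'] -> C1=M] -> [I,M,I]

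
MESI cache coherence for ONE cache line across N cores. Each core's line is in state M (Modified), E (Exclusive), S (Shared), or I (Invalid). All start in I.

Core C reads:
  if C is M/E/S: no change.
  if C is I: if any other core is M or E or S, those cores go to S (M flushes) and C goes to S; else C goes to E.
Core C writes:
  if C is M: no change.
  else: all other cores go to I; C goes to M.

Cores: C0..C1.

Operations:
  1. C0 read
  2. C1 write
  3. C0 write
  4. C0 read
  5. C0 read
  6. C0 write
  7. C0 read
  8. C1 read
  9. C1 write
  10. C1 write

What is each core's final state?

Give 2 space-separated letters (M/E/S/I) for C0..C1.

Answer: I M

Derivation:
Op 1: C0 read [C0 read from I: no other sharers -> C0=E (exclusive)] -> [E,I]
Op 2: C1 write [C1 write: invalidate ['C0=E'] -> C1=M] -> [I,M]
Op 3: C0 write [C0 write: invalidate ['C1=M'] -> C0=M] -> [M,I]
Op 4: C0 read [C0 read: already in M, no change] -> [M,I]
Op 5: C0 read [C0 read: already in M, no change] -> [M,I]
Op 6: C0 write [C0 write: already M (modified), no change] -> [M,I]
Op 7: C0 read [C0 read: already in M, no change] -> [M,I]
Op 8: C1 read [C1 read from I: others=['C0=M'] -> C1=S, others downsized to S] -> [S,S]
Op 9: C1 write [C1 write: invalidate ['C0=S'] -> C1=M] -> [I,M]
Op 10: C1 write [C1 write: already M (modified), no change] -> [I,M]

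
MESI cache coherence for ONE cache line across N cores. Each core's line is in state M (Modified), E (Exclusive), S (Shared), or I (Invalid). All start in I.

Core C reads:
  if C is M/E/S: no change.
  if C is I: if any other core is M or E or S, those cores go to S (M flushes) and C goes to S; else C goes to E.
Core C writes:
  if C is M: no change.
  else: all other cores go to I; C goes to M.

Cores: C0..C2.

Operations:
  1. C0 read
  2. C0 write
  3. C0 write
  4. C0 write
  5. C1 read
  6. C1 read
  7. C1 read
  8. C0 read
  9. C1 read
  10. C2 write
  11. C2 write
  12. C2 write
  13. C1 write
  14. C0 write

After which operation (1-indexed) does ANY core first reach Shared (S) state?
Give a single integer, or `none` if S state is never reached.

Op 1: C0 read [C0 read from I: no other sharers -> C0=E (exclusive)] -> [E,I,I]
Op 2: C0 write [C0 write: invalidate none -> C0=M] -> [M,I,I]
Op 3: C0 write [C0 write: already M (modified), no change] -> [M,I,I]
Op 4: C0 write [C0 write: already M (modified), no change] -> [M,I,I]
Op 5: C1 read [C1 read from I: others=['C0=M'] -> C1=S, others downsized to S] -> [S,S,I]
  -> First S state at op 5; remaining ops need not be traced.

Answer: 5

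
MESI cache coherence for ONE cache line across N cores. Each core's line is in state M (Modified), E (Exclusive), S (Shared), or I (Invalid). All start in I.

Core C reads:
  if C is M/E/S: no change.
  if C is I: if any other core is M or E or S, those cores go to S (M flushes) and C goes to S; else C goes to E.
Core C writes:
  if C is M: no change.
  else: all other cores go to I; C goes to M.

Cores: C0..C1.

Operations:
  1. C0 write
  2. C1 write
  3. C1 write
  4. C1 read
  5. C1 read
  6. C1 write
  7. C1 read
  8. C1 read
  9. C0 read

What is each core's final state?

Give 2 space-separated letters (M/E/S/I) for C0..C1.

Op 1: C0 write [C0 write: invalidate none -> C0=M] -> [M,I]
Op 2: C1 write [C1 write: invalidate ['C0=M'] -> C1=M] -> [I,M]
Op 3: C1 write [C1 write: already M (modified), no change] -> [I,M]
Op 4: C1 read [C1 read: already in M, no change] -> [I,M]
Op 5: C1 read [C1 read: already in M, no change] -> [I,M]
Op 6: C1 write [C1 write: already M (modified), no change] -> [I,M]
Op 7: C1 read [C1 read: already in M, no change] -> [I,M]
Op 8: C1 read [C1 read: already in M, no change] -> [I,M]
Op 9: C0 read [C0 read from I: others=['C1=M'] -> C0=S, others downsized to S] -> [S,S]

Answer: S S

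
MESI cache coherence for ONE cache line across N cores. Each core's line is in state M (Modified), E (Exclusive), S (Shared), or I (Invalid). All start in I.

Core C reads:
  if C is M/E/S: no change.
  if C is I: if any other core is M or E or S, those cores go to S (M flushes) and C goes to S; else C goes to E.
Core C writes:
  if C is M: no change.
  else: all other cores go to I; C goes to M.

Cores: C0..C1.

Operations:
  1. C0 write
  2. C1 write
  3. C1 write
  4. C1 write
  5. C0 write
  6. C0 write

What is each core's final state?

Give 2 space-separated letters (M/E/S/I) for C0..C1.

Answer: M I

Derivation:
Op 1: C0 write [C0 write: invalidate none -> C0=M] -> [M,I]
Op 2: C1 write [C1 write: invalidate ['C0=M'] -> C1=M] -> [I,M]
Op 3: C1 write [C1 write: already M (modified), no change] -> [I,M]
Op 4: C1 write [C1 write: already M (modified), no change] -> [I,M]
Op 5: C0 write [C0 write: invalidate ['C1=M'] -> C0=M] -> [M,I]
Op 6: C0 write [C0 write: already M (modified), no change] -> [M,I]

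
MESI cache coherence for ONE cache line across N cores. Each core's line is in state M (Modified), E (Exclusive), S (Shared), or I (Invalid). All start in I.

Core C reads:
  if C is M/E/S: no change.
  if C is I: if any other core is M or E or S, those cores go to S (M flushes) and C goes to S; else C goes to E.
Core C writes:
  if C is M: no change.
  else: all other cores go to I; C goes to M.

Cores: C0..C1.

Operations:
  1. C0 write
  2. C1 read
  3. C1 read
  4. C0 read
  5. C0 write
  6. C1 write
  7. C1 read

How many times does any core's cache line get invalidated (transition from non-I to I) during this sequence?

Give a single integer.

Answer: 2

Derivation:
Op 1: C0 write [C0 write: invalidate none -> C0=M] -> [M,I] (invalidations this op: 0; running total: 0)
Op 2: C1 read [C1 read from I: others=['C0=M'] -> C1=S, others downsized to S] -> [S,S] (invalidations this op: 0; running total: 0)
Op 3: C1 read [C1 read: already in S, no change] -> [S,S] (invalidations this op: 0; running total: 0)
Op 4: C0 read [C0 read: already in S, no change] -> [S,S] (invalidations this op: 0; running total: 0)
Op 5: C0 write [C0 write: invalidate ['C1=S'] -> C0=M] -> [M,I] (invalidations this op: 1; running total: 1)
Op 6: C1 write [C1 write: invalidate ['C0=M'] -> C1=M] -> [I,M] (invalidations this op: 1; running total: 2)
Op 7: C1 read [C1 read: already in M, no change] -> [I,M] (invalidations this op: 0; running total: 2)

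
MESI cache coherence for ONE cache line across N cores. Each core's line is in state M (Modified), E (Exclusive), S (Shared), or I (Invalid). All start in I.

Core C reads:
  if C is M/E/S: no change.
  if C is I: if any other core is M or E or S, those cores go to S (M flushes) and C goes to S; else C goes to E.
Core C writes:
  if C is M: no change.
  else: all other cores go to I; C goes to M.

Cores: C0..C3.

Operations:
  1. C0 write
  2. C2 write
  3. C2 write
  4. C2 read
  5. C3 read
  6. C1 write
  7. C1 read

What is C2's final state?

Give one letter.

Op 1: C0 write [C0 write: invalidate none -> C0=M] -> [M,I,I,I]
Op 2: C2 write [C2 write: invalidate ['C0=M'] -> C2=M] -> [I,I,M,I]
Op 3: C2 write [C2 write: already M (modified), no change] -> [I,I,M,I]
Op 4: C2 read [C2 read: already in M, no change] -> [I,I,M,I]
Op 5: C3 read [C3 read from I: others=['C2=M'] -> C3=S, others downsized to S] -> [I,I,S,S]
Op 6: C1 write [C1 write: invalidate ['C2=S', 'C3=S'] -> C1=M] -> [I,M,I,I]
Op 7: C1 read [C1 read: already in M, no change] -> [I,M,I,I]

Answer: I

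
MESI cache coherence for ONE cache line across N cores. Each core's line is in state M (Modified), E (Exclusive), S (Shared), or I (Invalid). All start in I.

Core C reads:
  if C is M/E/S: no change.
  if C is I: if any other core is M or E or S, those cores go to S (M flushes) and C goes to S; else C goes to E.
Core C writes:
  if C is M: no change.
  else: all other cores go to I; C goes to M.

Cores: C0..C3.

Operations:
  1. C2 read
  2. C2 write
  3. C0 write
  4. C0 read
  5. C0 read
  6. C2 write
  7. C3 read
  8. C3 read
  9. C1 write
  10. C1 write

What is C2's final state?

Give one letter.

Answer: I

Derivation:
Op 1: C2 read [C2 read from I: no other sharers -> C2=E (exclusive)] -> [I,I,E,I]
Op 2: C2 write [C2 write: invalidate none -> C2=M] -> [I,I,M,I]
Op 3: C0 write [C0 write: invalidate ['C2=M'] -> C0=M] -> [M,I,I,I]
Op 4: C0 read [C0 read: already in M, no change] -> [M,I,I,I]
Op 5: C0 read [C0 read: already in M, no change] -> [M,I,I,I]
Op 6: C2 write [C2 write: invalidate ['C0=M'] -> C2=M] -> [I,I,M,I]
Op 7: C3 read [C3 read from I: others=['C2=M'] -> C3=S, others downsized to S] -> [I,I,S,S]
Op 8: C3 read [C3 read: already in S, no change] -> [I,I,S,S]
Op 9: C1 write [C1 write: invalidate ['C2=S', 'C3=S'] -> C1=M] -> [I,M,I,I]
Op 10: C1 write [C1 write: already M (modified), no change] -> [I,M,I,I]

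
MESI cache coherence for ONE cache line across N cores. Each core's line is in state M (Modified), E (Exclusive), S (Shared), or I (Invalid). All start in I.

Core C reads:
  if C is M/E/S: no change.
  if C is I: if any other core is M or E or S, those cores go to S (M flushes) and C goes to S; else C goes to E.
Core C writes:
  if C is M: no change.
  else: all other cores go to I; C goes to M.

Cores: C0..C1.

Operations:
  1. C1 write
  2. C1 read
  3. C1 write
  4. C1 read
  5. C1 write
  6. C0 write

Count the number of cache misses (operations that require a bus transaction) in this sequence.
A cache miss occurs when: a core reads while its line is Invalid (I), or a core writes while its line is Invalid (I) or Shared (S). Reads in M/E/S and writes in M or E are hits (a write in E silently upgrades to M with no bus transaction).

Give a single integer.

Answer: 2

Derivation:
Op 1: C1 write [C1 write: invalidate none -> C1=M] -> [I,M] [MISS #1: write from I]
Op 2: C1 read [C1 read: already in M, no change] -> [I,M] [hit: read from M]
Op 3: C1 write [C1 write: already M (modified), no change] -> [I,M] [hit: write from M]
Op 4: C1 read [C1 read: already in M, no change] -> [I,M] [hit: read from M]
Op 5: C1 write [C1 write: already M (modified), no change] -> [I,M] [hit: write from M]
Op 6: C0 write [C0 write: invalidate ['C1=M'] -> C0=M] -> [M,I] [MISS #2: write from I]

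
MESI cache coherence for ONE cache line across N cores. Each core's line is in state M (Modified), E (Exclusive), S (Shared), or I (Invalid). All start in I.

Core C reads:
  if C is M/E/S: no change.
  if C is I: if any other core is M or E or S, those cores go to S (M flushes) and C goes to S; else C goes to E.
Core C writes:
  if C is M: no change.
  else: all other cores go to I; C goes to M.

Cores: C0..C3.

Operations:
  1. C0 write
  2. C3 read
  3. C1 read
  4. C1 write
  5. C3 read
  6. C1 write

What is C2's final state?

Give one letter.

Answer: I

Derivation:
Op 1: C0 write [C0 write: invalidate none -> C0=M] -> [M,I,I,I]
Op 2: C3 read [C3 read from I: others=['C0=M'] -> C3=S, others downsized to S] -> [S,I,I,S]
Op 3: C1 read [C1 read from I: others=['C0=S', 'C3=S'] -> C1=S, others downsized to S] -> [S,S,I,S]
Op 4: C1 write [C1 write: invalidate ['C0=S', 'C3=S'] -> C1=M] -> [I,M,I,I]
Op 5: C3 read [C3 read from I: others=['C1=M'] -> C3=S, others downsized to S] -> [I,S,I,S]
Op 6: C1 write [C1 write: invalidate ['C3=S'] -> C1=M] -> [I,M,I,I]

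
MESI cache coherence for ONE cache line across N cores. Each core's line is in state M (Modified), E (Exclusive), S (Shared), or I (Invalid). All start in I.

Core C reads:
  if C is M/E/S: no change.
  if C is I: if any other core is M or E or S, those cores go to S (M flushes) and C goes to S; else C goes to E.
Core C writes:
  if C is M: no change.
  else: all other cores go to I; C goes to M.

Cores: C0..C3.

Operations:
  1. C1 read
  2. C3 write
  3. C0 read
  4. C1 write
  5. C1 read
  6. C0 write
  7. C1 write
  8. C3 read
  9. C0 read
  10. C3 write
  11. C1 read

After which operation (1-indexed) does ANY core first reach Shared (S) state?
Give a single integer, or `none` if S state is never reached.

Answer: 3

Derivation:
Op 1: C1 read [C1 read from I: no other sharers -> C1=E (exclusive)] -> [I,E,I,I]
Op 2: C3 write [C3 write: invalidate ['C1=E'] -> C3=M] -> [I,I,I,M]
Op 3: C0 read [C0 read from I: others=['C3=M'] -> C0=S, others downsized to S] -> [S,I,I,S]
  -> First S state at op 3; remaining ops need not be traced.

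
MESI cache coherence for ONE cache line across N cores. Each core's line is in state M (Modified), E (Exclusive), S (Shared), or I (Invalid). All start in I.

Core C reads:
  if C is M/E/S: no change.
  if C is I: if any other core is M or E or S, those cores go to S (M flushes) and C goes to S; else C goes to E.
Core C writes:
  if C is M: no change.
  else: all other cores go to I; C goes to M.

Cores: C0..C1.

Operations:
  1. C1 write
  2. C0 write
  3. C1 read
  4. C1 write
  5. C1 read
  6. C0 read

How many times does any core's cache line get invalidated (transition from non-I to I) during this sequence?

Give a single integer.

Op 1: C1 write [C1 write: invalidate none -> C1=M] -> [I,M] (invalidations this op: 0; running total: 0)
Op 2: C0 write [C0 write: invalidate ['C1=M'] -> C0=M] -> [M,I] (invalidations this op: 1; running total: 1)
Op 3: C1 read [C1 read from I: others=['C0=M'] -> C1=S, others downsized to S] -> [S,S] (invalidations this op: 0; running total: 1)
Op 4: C1 write [C1 write: invalidate ['C0=S'] -> C1=M] -> [I,M] (invalidations this op: 1; running total: 2)
Op 5: C1 read [C1 read: already in M, no change] -> [I,M] (invalidations this op: 0; running total: 2)
Op 6: C0 read [C0 read from I: others=['C1=M'] -> C0=S, others downsized to S] -> [S,S] (invalidations this op: 0; running total: 2)

Answer: 2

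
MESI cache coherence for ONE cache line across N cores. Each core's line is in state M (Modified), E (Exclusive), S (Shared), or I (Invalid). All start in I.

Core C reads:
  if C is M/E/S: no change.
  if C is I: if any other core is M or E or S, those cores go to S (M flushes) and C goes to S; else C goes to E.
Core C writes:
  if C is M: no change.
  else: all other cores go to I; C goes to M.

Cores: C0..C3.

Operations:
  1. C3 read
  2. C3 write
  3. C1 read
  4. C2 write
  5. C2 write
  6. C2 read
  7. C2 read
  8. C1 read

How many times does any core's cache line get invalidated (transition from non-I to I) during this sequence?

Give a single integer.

Op 1: C3 read [C3 read from I: no other sharers -> C3=E (exclusive)] -> [I,I,I,E] (invalidations this op: 0; running total: 0)
Op 2: C3 write [C3 write: invalidate none -> C3=M] -> [I,I,I,M] (invalidations this op: 0; running total: 0)
Op 3: C1 read [C1 read from I: others=['C3=M'] -> C1=S, others downsized to S] -> [I,S,I,S] (invalidations this op: 0; running total: 0)
Op 4: C2 write [C2 write: invalidate ['C1=S', 'C3=S'] -> C2=M] -> [I,I,M,I] (invalidations this op: 2; running total: 2)
Op 5: C2 write [C2 write: already M (modified), no change] -> [I,I,M,I] (invalidations this op: 0; running total: 2)
Op 6: C2 read [C2 read: already in M, no change] -> [I,I,M,I] (invalidations this op: 0; running total: 2)
Op 7: C2 read [C2 read: already in M, no change] -> [I,I,M,I] (invalidations this op: 0; running total: 2)
Op 8: C1 read [C1 read from I: others=['C2=M'] -> C1=S, others downsized to S] -> [I,S,S,I] (invalidations this op: 0; running total: 2)

Answer: 2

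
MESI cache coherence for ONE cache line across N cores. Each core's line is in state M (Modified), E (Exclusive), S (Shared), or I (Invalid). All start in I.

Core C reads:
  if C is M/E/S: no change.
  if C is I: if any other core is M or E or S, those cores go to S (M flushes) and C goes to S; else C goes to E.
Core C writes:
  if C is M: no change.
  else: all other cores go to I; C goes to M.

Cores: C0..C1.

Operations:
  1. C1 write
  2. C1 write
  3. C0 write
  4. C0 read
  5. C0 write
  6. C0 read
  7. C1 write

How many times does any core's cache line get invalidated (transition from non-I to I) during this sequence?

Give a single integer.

Answer: 2

Derivation:
Op 1: C1 write [C1 write: invalidate none -> C1=M] -> [I,M] (invalidations this op: 0; running total: 0)
Op 2: C1 write [C1 write: already M (modified), no change] -> [I,M] (invalidations this op: 0; running total: 0)
Op 3: C0 write [C0 write: invalidate ['C1=M'] -> C0=M] -> [M,I] (invalidations this op: 1; running total: 1)
Op 4: C0 read [C0 read: already in M, no change] -> [M,I] (invalidations this op: 0; running total: 1)
Op 5: C0 write [C0 write: already M (modified), no change] -> [M,I] (invalidations this op: 0; running total: 1)
Op 6: C0 read [C0 read: already in M, no change] -> [M,I] (invalidations this op: 0; running total: 1)
Op 7: C1 write [C1 write: invalidate ['C0=M'] -> C1=M] -> [I,M] (invalidations this op: 1; running total: 2)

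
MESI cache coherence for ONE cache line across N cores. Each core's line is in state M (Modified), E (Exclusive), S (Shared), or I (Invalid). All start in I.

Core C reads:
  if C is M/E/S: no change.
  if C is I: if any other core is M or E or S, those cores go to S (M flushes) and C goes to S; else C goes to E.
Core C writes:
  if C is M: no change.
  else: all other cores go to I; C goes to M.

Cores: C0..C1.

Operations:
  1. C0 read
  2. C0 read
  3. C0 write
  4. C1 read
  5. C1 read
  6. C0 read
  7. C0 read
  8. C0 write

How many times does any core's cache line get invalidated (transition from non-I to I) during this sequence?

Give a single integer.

Answer: 1

Derivation:
Op 1: C0 read [C0 read from I: no other sharers -> C0=E (exclusive)] -> [E,I] (invalidations this op: 0; running total: 0)
Op 2: C0 read [C0 read: already in E, no change] -> [E,I] (invalidations this op: 0; running total: 0)
Op 3: C0 write [C0 write: invalidate none -> C0=M] -> [M,I] (invalidations this op: 0; running total: 0)
Op 4: C1 read [C1 read from I: others=['C0=M'] -> C1=S, others downsized to S] -> [S,S] (invalidations this op: 0; running total: 0)
Op 5: C1 read [C1 read: already in S, no change] -> [S,S] (invalidations this op: 0; running total: 0)
Op 6: C0 read [C0 read: already in S, no change] -> [S,S] (invalidations this op: 0; running total: 0)
Op 7: C0 read [C0 read: already in S, no change] -> [S,S] (invalidations this op: 0; running total: 0)
Op 8: C0 write [C0 write: invalidate ['C1=S'] -> C0=M] -> [M,I] (invalidations this op: 1; running total: 1)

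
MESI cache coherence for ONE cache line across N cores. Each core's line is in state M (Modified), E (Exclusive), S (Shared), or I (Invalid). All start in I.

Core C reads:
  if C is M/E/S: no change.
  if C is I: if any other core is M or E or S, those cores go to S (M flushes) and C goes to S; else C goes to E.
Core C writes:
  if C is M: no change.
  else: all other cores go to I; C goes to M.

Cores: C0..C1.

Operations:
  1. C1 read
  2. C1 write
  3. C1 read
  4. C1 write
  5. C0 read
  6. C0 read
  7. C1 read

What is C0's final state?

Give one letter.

Answer: S

Derivation:
Op 1: C1 read [C1 read from I: no other sharers -> C1=E (exclusive)] -> [I,E]
Op 2: C1 write [C1 write: invalidate none -> C1=M] -> [I,M]
Op 3: C1 read [C1 read: already in M, no change] -> [I,M]
Op 4: C1 write [C1 write: already M (modified), no change] -> [I,M]
Op 5: C0 read [C0 read from I: others=['C1=M'] -> C0=S, others downsized to S] -> [S,S]
Op 6: C0 read [C0 read: already in S, no change] -> [S,S]
Op 7: C1 read [C1 read: already in S, no change] -> [S,S]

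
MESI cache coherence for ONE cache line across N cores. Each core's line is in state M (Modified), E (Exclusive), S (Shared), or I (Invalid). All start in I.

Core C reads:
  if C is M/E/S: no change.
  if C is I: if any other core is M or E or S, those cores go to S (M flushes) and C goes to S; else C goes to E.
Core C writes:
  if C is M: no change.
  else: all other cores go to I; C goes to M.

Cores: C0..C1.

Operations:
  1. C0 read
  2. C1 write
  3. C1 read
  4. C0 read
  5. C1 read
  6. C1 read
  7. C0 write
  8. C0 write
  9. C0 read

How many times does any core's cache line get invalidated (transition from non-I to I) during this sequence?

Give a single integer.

Op 1: C0 read [C0 read from I: no other sharers -> C0=E (exclusive)] -> [E,I] (invalidations this op: 0; running total: 0)
Op 2: C1 write [C1 write: invalidate ['C0=E'] -> C1=M] -> [I,M] (invalidations this op: 1; running total: 1)
Op 3: C1 read [C1 read: already in M, no change] -> [I,M] (invalidations this op: 0; running total: 1)
Op 4: C0 read [C0 read from I: others=['C1=M'] -> C0=S, others downsized to S] -> [S,S] (invalidations this op: 0; running total: 1)
Op 5: C1 read [C1 read: already in S, no change] -> [S,S] (invalidations this op: 0; running total: 1)
Op 6: C1 read [C1 read: already in S, no change] -> [S,S] (invalidations this op: 0; running total: 1)
Op 7: C0 write [C0 write: invalidate ['C1=S'] -> C0=M] -> [M,I] (invalidations this op: 1; running total: 2)
Op 8: C0 write [C0 write: already M (modified), no change] -> [M,I] (invalidations this op: 0; running total: 2)
Op 9: C0 read [C0 read: already in M, no change] -> [M,I] (invalidations this op: 0; running total: 2)

Answer: 2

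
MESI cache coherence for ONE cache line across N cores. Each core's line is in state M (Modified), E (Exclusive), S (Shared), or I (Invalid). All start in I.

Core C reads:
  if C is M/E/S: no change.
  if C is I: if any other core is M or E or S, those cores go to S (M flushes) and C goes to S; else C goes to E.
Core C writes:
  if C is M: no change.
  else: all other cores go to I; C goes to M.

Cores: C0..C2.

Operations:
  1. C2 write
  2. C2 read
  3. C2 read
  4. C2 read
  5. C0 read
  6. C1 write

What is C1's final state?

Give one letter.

Op 1: C2 write [C2 write: invalidate none -> C2=M] -> [I,I,M]
Op 2: C2 read [C2 read: already in M, no change] -> [I,I,M]
Op 3: C2 read [C2 read: already in M, no change] -> [I,I,M]
Op 4: C2 read [C2 read: already in M, no change] -> [I,I,M]
Op 5: C0 read [C0 read from I: others=['C2=M'] -> C0=S, others downsized to S] -> [S,I,S]
Op 6: C1 write [C1 write: invalidate ['C0=S', 'C2=S'] -> C1=M] -> [I,M,I]

Answer: M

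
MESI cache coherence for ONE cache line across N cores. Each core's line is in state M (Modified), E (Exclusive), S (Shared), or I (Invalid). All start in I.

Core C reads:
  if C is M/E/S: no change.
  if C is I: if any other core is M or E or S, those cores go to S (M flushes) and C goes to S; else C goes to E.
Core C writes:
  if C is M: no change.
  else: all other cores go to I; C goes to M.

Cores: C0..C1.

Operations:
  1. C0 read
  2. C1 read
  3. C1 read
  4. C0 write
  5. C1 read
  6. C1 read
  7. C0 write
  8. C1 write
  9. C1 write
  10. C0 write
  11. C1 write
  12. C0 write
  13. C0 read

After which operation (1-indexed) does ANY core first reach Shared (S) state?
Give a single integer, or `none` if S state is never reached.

Answer: 2

Derivation:
Op 1: C0 read [C0 read from I: no other sharers -> C0=E (exclusive)] -> [E,I]
Op 2: C1 read [C1 read from I: others=['C0=E'] -> C1=S, others downsized to S] -> [S,S]
  -> First S state at op 2; remaining ops need not be traced.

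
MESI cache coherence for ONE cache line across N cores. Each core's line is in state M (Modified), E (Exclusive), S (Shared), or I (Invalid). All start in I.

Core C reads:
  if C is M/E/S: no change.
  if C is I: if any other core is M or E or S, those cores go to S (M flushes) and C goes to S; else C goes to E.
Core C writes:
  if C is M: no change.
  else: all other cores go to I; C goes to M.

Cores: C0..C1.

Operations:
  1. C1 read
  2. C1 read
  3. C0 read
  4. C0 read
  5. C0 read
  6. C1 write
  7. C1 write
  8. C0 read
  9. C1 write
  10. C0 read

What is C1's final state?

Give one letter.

Op 1: C1 read [C1 read from I: no other sharers -> C1=E (exclusive)] -> [I,E]
Op 2: C1 read [C1 read: already in E, no change] -> [I,E]
Op 3: C0 read [C0 read from I: others=['C1=E'] -> C0=S, others downsized to S] -> [S,S]
Op 4: C0 read [C0 read: already in S, no change] -> [S,S]
Op 5: C0 read [C0 read: already in S, no change] -> [S,S]
Op 6: C1 write [C1 write: invalidate ['C0=S'] -> C1=M] -> [I,M]
Op 7: C1 write [C1 write: already M (modified), no change] -> [I,M]
Op 8: C0 read [C0 read from I: others=['C1=M'] -> C0=S, others downsized to S] -> [S,S]
Op 9: C1 write [C1 write: invalidate ['C0=S'] -> C1=M] -> [I,M]
Op 10: C0 read [C0 read from I: others=['C1=M'] -> C0=S, others downsized to S] -> [S,S]

Answer: S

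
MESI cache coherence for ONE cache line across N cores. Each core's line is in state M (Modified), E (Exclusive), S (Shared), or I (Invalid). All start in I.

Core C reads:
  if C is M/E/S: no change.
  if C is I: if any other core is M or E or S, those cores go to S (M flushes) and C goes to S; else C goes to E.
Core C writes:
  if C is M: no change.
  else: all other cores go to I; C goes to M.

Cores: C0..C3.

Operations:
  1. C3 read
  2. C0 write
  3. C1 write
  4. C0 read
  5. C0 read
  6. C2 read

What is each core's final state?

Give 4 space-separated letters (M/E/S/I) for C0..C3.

Answer: S S S I

Derivation:
Op 1: C3 read [C3 read from I: no other sharers -> C3=E (exclusive)] -> [I,I,I,E]
Op 2: C0 write [C0 write: invalidate ['C3=E'] -> C0=M] -> [M,I,I,I]
Op 3: C1 write [C1 write: invalidate ['C0=M'] -> C1=M] -> [I,M,I,I]
Op 4: C0 read [C0 read from I: others=['C1=M'] -> C0=S, others downsized to S] -> [S,S,I,I]
Op 5: C0 read [C0 read: already in S, no change] -> [S,S,I,I]
Op 6: C2 read [C2 read from I: others=['C0=S', 'C1=S'] -> C2=S, others downsized to S] -> [S,S,S,I]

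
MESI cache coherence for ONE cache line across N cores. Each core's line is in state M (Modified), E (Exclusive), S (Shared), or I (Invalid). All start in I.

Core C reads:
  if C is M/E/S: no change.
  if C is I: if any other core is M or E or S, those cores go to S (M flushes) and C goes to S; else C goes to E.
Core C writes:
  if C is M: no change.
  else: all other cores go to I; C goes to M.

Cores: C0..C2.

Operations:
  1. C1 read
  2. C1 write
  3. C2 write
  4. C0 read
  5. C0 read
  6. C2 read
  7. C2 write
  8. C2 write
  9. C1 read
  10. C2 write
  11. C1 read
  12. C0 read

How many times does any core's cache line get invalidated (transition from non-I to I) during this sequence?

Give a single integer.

Answer: 3

Derivation:
Op 1: C1 read [C1 read from I: no other sharers -> C1=E (exclusive)] -> [I,E,I] (invalidations this op: 0; running total: 0)
Op 2: C1 write [C1 write: invalidate none -> C1=M] -> [I,M,I] (invalidations this op: 0; running total: 0)
Op 3: C2 write [C2 write: invalidate ['C1=M'] -> C2=M] -> [I,I,M] (invalidations this op: 1; running total: 1)
Op 4: C0 read [C0 read from I: others=['C2=M'] -> C0=S, others downsized to S] -> [S,I,S] (invalidations this op: 0; running total: 1)
Op 5: C0 read [C0 read: already in S, no change] -> [S,I,S] (invalidations this op: 0; running total: 1)
Op 6: C2 read [C2 read: already in S, no change] -> [S,I,S] (invalidations this op: 0; running total: 1)
Op 7: C2 write [C2 write: invalidate ['C0=S'] -> C2=M] -> [I,I,M] (invalidations this op: 1; running total: 2)
Op 8: C2 write [C2 write: already M (modified), no change] -> [I,I,M] (invalidations this op: 0; running total: 2)
Op 9: C1 read [C1 read from I: others=['C2=M'] -> C1=S, others downsized to S] -> [I,S,S] (invalidations this op: 0; running total: 2)
Op 10: C2 write [C2 write: invalidate ['C1=S'] -> C2=M] -> [I,I,M] (invalidations this op: 1; running total: 3)
Op 11: C1 read [C1 read from I: others=['C2=M'] -> C1=S, others downsized to S] -> [I,S,S] (invalidations this op: 0; running total: 3)
Op 12: C0 read [C0 read from I: others=['C1=S', 'C2=S'] -> C0=S, others downsized to S] -> [S,S,S] (invalidations this op: 0; running total: 3)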